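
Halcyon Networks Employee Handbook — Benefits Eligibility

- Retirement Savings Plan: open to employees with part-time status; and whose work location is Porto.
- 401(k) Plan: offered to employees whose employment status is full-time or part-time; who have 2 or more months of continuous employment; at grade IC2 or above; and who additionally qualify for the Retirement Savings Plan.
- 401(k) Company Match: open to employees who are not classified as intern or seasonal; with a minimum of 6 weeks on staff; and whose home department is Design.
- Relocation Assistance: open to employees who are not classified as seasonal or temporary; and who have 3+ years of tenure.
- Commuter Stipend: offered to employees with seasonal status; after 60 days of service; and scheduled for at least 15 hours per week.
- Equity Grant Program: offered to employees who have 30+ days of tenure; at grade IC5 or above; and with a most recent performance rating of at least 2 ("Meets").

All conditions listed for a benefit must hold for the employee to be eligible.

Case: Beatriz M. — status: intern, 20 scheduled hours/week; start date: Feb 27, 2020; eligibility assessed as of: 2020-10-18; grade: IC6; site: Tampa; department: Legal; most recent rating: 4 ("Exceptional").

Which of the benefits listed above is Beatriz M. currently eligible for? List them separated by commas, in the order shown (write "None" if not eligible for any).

Service from Feb 27, 2020 to 2020-10-18: 234 days.
Retirement Savings Plan — status intern ✗ (requires part-time) → not eligible.
401(k) Plan — status intern ✗ (requires full-time or part-time) → not eligible.
401(k) Company Match — status intern ✗ (excluded) → not eligible.
Relocation Assistance — status intern ✓ (not excluded); service 234 days < 3 years (≈1095 days) ✗ → not eligible.
Commuter Stipend — status intern ✗ (requires seasonal) → not eligible.
Equity Grant Program — service 234 days ≥ 30 days ✓; grade IC6 ≥ IC5 ✓; rating 4 ≥ 2 ✓ → eligible.

Equity Grant Program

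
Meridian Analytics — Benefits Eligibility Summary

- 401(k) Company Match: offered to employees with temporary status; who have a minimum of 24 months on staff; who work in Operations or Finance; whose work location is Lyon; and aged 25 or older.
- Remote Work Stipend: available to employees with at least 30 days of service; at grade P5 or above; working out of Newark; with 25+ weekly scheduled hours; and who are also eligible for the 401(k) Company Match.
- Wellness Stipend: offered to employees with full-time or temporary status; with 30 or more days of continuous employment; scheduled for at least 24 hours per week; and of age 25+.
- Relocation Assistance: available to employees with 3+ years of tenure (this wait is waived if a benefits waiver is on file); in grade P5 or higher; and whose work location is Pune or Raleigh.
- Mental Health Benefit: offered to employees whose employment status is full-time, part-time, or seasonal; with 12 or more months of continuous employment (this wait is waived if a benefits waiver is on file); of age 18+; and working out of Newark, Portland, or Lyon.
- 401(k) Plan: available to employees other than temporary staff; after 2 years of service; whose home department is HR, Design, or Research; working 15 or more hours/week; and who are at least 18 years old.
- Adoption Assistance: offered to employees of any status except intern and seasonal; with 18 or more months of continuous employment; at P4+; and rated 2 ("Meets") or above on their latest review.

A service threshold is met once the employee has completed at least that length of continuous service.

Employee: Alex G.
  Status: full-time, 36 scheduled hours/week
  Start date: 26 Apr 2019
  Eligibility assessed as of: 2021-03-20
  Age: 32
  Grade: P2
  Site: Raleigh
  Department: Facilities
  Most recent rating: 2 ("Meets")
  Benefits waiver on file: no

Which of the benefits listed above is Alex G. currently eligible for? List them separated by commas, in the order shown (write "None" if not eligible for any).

Service from 26 Apr 2019 to 2021-03-20: 694 days.
401(k) Company Match — status full-time ✗ (requires temporary) → not eligible.
Remote Work Stipend — service 694 days ≥ 30 days ✓; grade P2 < P5 ✗ → not eligible.
Wellness Stipend — status full-time ✓; service 694 days ≥ 30 days ✓; 36 hrs/wk ≥ 24 ✓; age 32 ≥ 25 ✓ → eligible.
Relocation Assistance — no waiver, service 694 days < 3 years (≈1095 days) ✗ → not eligible.
Mental Health Benefit — status full-time ✓; no waiver, service 694 days ≥ 12 months (≈360 days) ✓; age 32 ≥ 18 ✓; site Raleigh ✗ (not Newark, Portland, or Lyon) → not eligible.
401(k) Plan — status full-time ✓ (not excluded); service 694 days < 2 years (≈730 days) ✗ → not eligible.
Adoption Assistance — status full-time ✓ (not excluded); service 694 days ≥ 18 months (≈540 days) ✓; grade P2 < P4 ✗ → not eligible.

Wellness Stipend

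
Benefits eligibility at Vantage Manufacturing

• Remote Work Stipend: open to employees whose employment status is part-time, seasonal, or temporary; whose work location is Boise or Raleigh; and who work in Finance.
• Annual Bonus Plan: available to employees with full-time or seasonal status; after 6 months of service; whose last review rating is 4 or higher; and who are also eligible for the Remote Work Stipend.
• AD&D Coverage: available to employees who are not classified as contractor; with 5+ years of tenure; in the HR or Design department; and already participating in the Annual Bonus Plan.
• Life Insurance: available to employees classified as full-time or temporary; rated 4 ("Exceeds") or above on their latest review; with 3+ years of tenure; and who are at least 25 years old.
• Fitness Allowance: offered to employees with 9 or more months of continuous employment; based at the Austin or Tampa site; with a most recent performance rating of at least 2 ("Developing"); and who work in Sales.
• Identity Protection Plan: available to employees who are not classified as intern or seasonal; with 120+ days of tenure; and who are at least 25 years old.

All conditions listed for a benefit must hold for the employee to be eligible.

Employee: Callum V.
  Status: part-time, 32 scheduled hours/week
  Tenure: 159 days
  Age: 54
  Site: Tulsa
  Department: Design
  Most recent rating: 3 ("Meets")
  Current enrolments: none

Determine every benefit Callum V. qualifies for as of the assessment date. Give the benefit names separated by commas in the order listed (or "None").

Identity Protection Plan

Remote Work Stipend — status part-time ✓; site Tulsa ✗ (not Boise or Raleigh) → not eligible.
Annual Bonus Plan — status part-time ✗ (requires full-time or seasonal) → not eligible.
AD&D Coverage — status part-time ✓ (not excluded); service 159 days < 5 years (≈1825 days) ✗ → not eligible.
Life Insurance — status part-time ✗ (requires full-time or temporary) → not eligible.
Fitness Allowance — service 159 days < 9 months (≈270 days) ✗ → not eligible.
Identity Protection Plan — status part-time ✓ (not excluded); service 159 days ≥ 120 days ✓; age 54 ≥ 25 ✓ → eligible.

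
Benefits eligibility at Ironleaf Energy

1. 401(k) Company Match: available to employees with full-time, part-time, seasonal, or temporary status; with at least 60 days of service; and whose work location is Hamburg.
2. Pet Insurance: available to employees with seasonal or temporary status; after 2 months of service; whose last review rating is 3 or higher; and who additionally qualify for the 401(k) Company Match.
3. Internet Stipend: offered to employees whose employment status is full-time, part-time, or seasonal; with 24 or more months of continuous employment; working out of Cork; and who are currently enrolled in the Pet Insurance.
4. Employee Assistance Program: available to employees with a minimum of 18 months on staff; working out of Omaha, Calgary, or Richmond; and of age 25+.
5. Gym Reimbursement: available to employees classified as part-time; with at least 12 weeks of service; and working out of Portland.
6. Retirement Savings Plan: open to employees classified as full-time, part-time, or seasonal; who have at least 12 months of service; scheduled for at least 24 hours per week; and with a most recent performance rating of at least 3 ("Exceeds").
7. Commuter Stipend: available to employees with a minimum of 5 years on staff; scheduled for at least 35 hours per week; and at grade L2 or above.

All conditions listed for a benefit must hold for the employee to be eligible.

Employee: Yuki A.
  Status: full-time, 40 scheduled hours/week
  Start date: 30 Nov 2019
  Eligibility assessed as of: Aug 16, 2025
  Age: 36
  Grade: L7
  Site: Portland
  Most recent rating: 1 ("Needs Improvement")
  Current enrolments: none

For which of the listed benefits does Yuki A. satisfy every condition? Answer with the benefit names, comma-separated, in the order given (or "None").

Service from 30 Nov 2019 to Aug 16, 2025: 2086 days.
401(k) Company Match — status full-time ✓; service 2086 days ≥ 60 days ✓; site Portland ✗ (not Hamburg) → not eligible.
Pet Insurance — status full-time ✗ (requires seasonal or temporary) → not eligible.
Internet Stipend — status full-time ✓; service 2086 days ≥ 24 months (≈720 days) ✓; site Portland ✗ (not Cork) → not eligible.
Employee Assistance Program — service 2086 days ≥ 18 months (≈540 days) ✓; site Portland ✗ (not Omaha, Calgary, or Richmond) → not eligible.
Gym Reimbursement — status full-time ✗ (requires part-time) → not eligible.
Retirement Savings Plan — status full-time ✓; service 2086 days ≥ 12 months (≈360 days) ✓; 40 hrs/wk ≥ 24 ✓; rating 1 < 3 ✗ → not eligible.
Commuter Stipend — service 2086 days ≥ 5 years (≈1825 days) ✓; 40 hrs/wk ≥ 35 ✓; grade L7 ≥ L2 ✓ → eligible.

Commuter Stipend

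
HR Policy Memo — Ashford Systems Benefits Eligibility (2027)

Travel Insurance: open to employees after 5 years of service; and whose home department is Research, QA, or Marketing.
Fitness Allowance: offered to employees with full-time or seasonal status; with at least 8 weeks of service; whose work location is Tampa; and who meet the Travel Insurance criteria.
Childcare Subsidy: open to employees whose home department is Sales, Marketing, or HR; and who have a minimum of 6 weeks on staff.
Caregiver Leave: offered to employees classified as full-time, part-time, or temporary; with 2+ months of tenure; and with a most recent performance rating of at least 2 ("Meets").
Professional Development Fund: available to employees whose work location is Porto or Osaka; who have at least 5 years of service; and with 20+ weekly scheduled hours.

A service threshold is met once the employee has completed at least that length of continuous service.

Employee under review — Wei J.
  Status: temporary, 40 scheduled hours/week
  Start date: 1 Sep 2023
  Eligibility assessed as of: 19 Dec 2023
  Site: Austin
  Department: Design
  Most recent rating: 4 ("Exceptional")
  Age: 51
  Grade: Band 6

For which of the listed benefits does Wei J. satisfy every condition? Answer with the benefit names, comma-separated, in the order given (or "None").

Service from 1 Sep 2023 to 19 Dec 2023: 109 days.
Travel Insurance — service 109 days < 5 years (≈1825 days) ✗ → not eligible.
Fitness Allowance — status temporary ✗ (requires full-time or seasonal) → not eligible.
Childcare Subsidy — dept Design ✗ → not eligible.
Caregiver Leave — status temporary ✓; service 109 days ≥ 2 months (≈60 days) ✓; rating 4 ≥ 2 ✓ → eligible.
Professional Development Fund — site Austin ✗ (not Porto or Osaka) → not eligible.

Caregiver Leave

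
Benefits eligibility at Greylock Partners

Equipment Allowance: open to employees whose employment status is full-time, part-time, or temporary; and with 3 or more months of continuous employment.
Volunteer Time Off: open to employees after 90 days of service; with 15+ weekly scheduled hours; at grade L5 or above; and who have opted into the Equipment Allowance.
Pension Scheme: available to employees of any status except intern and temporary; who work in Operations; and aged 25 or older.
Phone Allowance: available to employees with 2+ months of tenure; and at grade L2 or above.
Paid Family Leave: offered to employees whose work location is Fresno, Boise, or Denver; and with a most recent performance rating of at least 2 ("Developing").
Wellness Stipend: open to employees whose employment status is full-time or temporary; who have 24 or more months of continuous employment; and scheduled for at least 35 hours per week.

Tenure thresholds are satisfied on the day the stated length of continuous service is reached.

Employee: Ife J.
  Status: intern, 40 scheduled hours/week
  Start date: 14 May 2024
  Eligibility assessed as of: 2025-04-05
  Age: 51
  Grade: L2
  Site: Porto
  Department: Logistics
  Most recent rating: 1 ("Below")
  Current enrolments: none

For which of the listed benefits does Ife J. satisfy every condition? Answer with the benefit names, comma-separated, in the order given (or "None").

Service from 14 May 2024 to 2025-04-05: 326 days.
Equipment Allowance — status intern ✗ (requires full-time, part-time, or temporary) → not eligible.
Volunteer Time Off — service 326 days ≥ 90 days ✓; 40 hrs/wk ≥ 15 ✓; grade L2 < L5 ✗ → not eligible.
Pension Scheme — status intern ✗ (excluded) → not eligible.
Phone Allowance — service 326 days ≥ 2 months (≈60 days) ✓; grade L2 ≥ L2 ✓ → eligible.
Paid Family Leave — site Porto ✗ (not Fresno, Boise, or Denver) → not eligible.
Wellness Stipend — status intern ✗ (requires full-time or temporary) → not eligible.

Phone Allowance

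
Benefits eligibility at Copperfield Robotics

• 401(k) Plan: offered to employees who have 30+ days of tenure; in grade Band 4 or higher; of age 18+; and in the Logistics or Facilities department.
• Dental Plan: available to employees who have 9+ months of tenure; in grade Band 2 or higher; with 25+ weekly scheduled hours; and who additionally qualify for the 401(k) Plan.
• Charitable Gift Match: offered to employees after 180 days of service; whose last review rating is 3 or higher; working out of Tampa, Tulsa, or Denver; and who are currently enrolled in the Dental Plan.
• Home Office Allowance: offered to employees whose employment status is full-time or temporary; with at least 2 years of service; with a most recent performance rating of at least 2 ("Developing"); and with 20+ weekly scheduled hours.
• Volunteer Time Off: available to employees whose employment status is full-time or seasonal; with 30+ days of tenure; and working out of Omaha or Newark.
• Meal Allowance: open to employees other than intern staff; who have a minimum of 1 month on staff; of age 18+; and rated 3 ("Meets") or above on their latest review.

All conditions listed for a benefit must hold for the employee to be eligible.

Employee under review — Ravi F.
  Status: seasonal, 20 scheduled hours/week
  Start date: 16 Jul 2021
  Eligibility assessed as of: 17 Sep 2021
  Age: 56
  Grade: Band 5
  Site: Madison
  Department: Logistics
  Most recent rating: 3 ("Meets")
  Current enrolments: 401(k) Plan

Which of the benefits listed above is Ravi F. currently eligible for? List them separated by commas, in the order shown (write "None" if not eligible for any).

401(k) Plan, Meal Allowance

Service from 16 Jul 2021 to 17 Sep 2021: 63 days.
401(k) Plan — service 63 days ≥ 30 days ✓; grade Band 5 ≥ Band 4 ✓; age 56 ≥ 18 ✓; dept Logistics ✓ → eligible.
Dental Plan — service 63 days < 9 months (≈270 days) ✗ → not eligible.
Charitable Gift Match — service 63 days < 180 days ✗ → not eligible.
Home Office Allowance — status seasonal ✗ (requires full-time or temporary) → not eligible.
Volunteer Time Off — status seasonal ✓; service 63 days ≥ 30 days ✓; site Madison ✗ (not Omaha or Newark) → not eligible.
Meal Allowance — status seasonal ✓ (not excluded); service 63 days ≥ 1 month (≈30 days) ✓; age 56 ≥ 18 ✓; rating 3 ≥ 3 ✓ → eligible.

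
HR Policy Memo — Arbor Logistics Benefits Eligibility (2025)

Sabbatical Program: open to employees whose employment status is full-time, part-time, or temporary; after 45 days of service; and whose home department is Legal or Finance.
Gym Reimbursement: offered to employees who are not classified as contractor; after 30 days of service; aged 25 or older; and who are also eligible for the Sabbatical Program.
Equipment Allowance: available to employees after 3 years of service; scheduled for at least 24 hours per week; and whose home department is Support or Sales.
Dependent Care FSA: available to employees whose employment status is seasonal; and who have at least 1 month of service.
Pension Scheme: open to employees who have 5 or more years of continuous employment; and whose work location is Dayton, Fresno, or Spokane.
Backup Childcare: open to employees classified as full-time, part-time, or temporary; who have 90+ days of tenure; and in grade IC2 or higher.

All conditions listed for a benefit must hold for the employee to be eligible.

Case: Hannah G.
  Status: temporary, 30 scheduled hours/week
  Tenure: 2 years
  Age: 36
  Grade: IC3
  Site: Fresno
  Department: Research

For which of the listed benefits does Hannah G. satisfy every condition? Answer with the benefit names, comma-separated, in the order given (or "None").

Sabbatical Program — status temporary ✓; service 2 years ≥ 45 days ✓; dept Research ✗ → not eligible.
Gym Reimbursement — status temporary ✓ (not excluded); service 2 years ≥ 30 days ✓; age 36 ≥ 25 ✓; not eligible for Sabbatical Program ✗ → not eligible.
Equipment Allowance — service 2 years < 3 years ✗ → not eligible.
Dependent Care FSA — status temporary ✗ (requires seasonal) → not eligible.
Pension Scheme — service 2 years < 5 years ✗ → not eligible.
Backup Childcare — status temporary ✓; service 2 years ≥ 90 days ✓; grade IC3 ≥ IC2 ✓ → eligible.

Backup Childcare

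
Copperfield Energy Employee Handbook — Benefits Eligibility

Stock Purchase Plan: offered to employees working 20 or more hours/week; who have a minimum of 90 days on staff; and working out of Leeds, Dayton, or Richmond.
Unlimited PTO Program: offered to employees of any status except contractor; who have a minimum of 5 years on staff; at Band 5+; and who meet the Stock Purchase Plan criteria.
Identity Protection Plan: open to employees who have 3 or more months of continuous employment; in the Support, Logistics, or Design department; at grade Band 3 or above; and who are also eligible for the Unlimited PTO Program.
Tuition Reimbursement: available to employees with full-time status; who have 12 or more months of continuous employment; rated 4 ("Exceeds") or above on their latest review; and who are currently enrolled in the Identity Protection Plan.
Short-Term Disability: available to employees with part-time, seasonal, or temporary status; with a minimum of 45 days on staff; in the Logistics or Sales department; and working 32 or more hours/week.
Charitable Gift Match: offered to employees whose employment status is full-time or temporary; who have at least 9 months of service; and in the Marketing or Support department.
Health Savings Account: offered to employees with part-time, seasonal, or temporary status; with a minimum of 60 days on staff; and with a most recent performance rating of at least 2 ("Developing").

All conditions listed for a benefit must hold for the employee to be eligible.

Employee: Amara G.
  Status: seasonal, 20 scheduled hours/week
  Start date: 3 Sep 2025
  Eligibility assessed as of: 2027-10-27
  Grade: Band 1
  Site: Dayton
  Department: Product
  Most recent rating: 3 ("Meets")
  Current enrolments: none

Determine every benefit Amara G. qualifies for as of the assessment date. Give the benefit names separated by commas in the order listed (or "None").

Service from 3 Sep 2025 to 2027-10-27: 784 days.
Stock Purchase Plan — 20 hrs/wk ≥ 20 ✓; service 784 days ≥ 90 days ✓; site Dayton ✓ → eligible.
Unlimited PTO Program — status seasonal ✓ (not excluded); service 784 days < 5 years (≈1825 days) ✗ → not eligible.
Identity Protection Plan — service 784 days ≥ 3 months (≈90 days) ✓; dept Product ✗ → not eligible.
Tuition Reimbursement — status seasonal ✗ (requires full-time) → not eligible.
Short-Term Disability — status seasonal ✓; service 784 days ≥ 45 days ✓; dept Product ✗ → not eligible.
Charitable Gift Match — status seasonal ✗ (requires full-time or temporary) → not eligible.
Health Savings Account — status seasonal ✓; service 784 days ≥ 60 days ✓; rating 3 ≥ 2 ✓ → eligible.

Stock Purchase Plan, Health Savings Account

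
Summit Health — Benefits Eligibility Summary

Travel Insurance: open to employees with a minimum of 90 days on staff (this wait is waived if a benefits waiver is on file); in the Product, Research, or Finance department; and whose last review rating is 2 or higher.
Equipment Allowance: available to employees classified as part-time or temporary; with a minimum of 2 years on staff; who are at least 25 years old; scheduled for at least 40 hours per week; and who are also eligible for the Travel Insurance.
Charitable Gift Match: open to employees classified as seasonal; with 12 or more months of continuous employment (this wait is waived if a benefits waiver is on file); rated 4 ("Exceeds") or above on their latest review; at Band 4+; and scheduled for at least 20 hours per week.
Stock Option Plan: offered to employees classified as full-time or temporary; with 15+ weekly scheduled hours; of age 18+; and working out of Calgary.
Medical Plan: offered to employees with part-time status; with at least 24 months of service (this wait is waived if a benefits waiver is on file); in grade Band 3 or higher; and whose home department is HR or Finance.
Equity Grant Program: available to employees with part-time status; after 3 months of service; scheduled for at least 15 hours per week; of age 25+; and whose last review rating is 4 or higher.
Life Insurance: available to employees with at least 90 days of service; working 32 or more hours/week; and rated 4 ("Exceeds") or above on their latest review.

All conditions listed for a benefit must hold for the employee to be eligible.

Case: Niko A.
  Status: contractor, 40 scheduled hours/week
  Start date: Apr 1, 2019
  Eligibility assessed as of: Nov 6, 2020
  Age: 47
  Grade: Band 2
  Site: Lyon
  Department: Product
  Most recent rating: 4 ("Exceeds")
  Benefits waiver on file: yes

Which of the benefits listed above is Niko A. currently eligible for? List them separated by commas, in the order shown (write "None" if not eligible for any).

Travel Insurance, Life Insurance

Service from Apr 1, 2019 to Nov 6, 2020: 585 days.
Travel Insurance — benefits waiver on file ✓; dept Product ✓; rating 4 ≥ 2 ✓ → eligible.
Equipment Allowance — status contractor ✗ (requires part-time or temporary) → not eligible.
Charitable Gift Match — status contractor ✗ (requires seasonal) → not eligible.
Stock Option Plan — status contractor ✗ (requires full-time or temporary) → not eligible.
Medical Plan — status contractor ✗ (requires part-time) → not eligible.
Equity Grant Program — status contractor ✗ (requires part-time) → not eligible.
Life Insurance — service 585 days ≥ 90 days ✓; 40 hrs/wk ≥ 32 ✓; rating 4 ≥ 4 ✓ → eligible.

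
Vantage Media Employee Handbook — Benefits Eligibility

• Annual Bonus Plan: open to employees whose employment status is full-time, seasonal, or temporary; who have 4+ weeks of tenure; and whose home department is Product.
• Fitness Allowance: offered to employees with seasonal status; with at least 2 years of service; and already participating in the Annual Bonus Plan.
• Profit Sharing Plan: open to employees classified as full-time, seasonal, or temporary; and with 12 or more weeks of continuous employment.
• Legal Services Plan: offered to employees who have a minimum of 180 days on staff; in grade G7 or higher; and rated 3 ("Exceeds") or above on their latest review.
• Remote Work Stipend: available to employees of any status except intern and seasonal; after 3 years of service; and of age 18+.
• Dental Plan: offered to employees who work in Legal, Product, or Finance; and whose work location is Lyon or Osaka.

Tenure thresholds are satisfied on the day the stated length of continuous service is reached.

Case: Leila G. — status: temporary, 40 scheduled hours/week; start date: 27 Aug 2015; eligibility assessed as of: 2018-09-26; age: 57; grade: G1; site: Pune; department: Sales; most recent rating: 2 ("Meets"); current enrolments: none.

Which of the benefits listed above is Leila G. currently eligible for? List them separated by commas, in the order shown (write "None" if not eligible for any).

Profit Sharing Plan, Remote Work Stipend

Service from 27 Aug 2015 to 2018-09-26: 1126 days.
Annual Bonus Plan — status temporary ✓; service 1126 days ≥ 4 weeks (≈28 days) ✓; dept Sales ✗ → not eligible.
Fitness Allowance — status temporary ✗ (requires seasonal) → not eligible.
Profit Sharing Plan — status temporary ✓; service 1126 days ≥ 12 weeks (≈84 days) ✓ → eligible.
Legal Services Plan — service 1126 days ≥ 180 days ✓; grade G1 < G7 ✗ → not eligible.
Remote Work Stipend — status temporary ✓ (not excluded); service 1126 days ≥ 3 years (≈1095 days) ✓; age 57 ≥ 18 ✓ → eligible.
Dental Plan — dept Sales ✗ → not eligible.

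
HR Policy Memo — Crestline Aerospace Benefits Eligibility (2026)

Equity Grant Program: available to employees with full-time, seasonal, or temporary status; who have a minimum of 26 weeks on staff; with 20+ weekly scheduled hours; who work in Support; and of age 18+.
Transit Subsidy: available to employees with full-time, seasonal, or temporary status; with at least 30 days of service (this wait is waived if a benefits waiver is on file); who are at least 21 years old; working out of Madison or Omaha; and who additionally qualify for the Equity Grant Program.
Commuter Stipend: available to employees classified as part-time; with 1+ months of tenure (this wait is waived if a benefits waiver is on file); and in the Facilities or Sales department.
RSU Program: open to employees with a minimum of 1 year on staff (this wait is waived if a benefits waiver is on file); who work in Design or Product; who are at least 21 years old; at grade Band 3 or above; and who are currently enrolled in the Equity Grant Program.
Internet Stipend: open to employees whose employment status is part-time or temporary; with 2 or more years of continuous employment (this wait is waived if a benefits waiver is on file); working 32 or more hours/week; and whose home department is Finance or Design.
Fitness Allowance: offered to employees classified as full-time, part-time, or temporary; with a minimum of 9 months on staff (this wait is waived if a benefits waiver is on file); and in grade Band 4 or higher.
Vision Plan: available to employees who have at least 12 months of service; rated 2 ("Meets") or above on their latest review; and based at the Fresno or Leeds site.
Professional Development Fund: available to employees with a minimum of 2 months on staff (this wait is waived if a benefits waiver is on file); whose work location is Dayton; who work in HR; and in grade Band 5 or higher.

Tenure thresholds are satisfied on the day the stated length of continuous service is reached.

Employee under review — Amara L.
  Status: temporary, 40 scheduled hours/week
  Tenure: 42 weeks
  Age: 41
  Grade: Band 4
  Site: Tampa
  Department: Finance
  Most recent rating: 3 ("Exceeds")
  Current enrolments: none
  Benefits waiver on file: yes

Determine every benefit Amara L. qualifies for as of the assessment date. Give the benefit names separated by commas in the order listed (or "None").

Equity Grant Program — status temporary ✓; service 42 weeks ≥ 26 weeks ✓; 40 hrs/wk ≥ 20 ✓; dept Finance ✗ → not eligible.
Transit Subsidy — status temporary ✓; benefits waiver on file ✓; age 41 ≥ 21 ✓; site Tampa ✗ (not Madison or Omaha) → not eligible.
Commuter Stipend — status temporary ✗ (requires part-time) → not eligible.
RSU Program — benefits waiver on file ✓; dept Finance ✗ → not eligible.
Internet Stipend — status temporary ✓; benefits waiver on file ✓; 40 hrs/wk ≥ 32 ✓; dept Finance ✓ → eligible.
Fitness Allowance — status temporary ✓; benefits waiver on file ✓; grade Band 4 ≥ Band 4 ✓ → eligible.
Vision Plan — service 42 weeks < 12 months (≈360 days) ✗ → not eligible.
Professional Development Fund — benefits waiver on file ✓; site Tampa ✗ (not Dayton) → not eligible.

Internet Stipend, Fitness Allowance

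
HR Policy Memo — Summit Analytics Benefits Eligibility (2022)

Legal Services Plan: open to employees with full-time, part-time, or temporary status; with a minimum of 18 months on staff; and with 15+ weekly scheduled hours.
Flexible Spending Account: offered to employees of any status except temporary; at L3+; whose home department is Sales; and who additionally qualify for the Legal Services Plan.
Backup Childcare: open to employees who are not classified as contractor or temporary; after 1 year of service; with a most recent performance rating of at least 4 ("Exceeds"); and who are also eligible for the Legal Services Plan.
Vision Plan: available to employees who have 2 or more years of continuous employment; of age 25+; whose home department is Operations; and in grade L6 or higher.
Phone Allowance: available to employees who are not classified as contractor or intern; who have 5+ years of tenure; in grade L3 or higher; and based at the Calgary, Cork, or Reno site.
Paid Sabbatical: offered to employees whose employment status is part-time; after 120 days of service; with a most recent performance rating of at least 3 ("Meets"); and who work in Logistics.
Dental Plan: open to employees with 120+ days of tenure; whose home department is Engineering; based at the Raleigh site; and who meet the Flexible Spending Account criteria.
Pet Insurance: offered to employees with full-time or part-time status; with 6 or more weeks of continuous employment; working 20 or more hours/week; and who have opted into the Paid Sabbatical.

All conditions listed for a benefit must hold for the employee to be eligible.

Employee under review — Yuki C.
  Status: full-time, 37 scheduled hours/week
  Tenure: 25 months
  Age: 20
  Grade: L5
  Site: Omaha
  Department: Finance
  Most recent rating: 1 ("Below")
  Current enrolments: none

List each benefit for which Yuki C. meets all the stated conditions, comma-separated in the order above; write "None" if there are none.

Legal Services Plan

Legal Services Plan — status full-time ✓; service 25 months ≥ 18 months ✓; 37 hrs/wk ≥ 15 ✓ → eligible.
Flexible Spending Account — status full-time ✓ (not excluded); grade L5 ≥ L3 ✓; dept Finance ✗ → not eligible.
Backup Childcare — status full-time ✓ (not excluded); service 25 months ≥ 1 year (≈365 days) ✓; rating 1 < 4 ✗ → not eligible.
Vision Plan — service 25 months ≥ 2 years (≈730 days) ✓; age 20 < 25 ✗ → not eligible.
Phone Allowance — status full-time ✓ (not excluded); service 25 months < 5 years (≈1825 days) ✗ → not eligible.
Paid Sabbatical — status full-time ✗ (requires part-time) → not eligible.
Dental Plan — service 25 months ≥ 120 days ✓; dept Finance ✗ → not eligible.
Pet Insurance — status full-time ✓; service 25 months ≥ 6 weeks (≈42 days) ✓; 37 hrs/wk ≥ 20 ✓; not enrolled in Paid Sabbatical ✗ → not eligible.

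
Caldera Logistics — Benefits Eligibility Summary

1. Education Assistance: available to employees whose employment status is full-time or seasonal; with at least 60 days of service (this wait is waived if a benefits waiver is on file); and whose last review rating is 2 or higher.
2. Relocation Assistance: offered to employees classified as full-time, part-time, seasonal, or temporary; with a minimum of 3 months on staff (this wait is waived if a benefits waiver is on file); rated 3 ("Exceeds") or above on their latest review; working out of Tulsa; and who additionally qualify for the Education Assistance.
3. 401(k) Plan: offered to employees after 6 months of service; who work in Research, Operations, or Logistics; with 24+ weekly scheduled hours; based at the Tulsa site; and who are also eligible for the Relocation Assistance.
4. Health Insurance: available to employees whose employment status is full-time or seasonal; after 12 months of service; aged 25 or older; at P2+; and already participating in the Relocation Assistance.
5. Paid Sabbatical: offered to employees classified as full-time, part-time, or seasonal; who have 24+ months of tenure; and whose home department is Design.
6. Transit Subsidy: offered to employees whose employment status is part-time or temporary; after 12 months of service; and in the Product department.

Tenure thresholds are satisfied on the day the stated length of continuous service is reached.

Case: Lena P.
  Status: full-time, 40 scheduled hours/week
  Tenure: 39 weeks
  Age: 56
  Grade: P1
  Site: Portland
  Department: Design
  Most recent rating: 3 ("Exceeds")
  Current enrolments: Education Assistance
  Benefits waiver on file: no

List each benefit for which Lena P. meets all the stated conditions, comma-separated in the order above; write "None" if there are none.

Education Assistance — status full-time ✓; no waiver, service 39 weeks ≥ 60 days ✓; rating 3 ≥ 2 ✓ → eligible.
Relocation Assistance — status full-time ✓; no waiver, service 39 weeks ≥ 3 months (≈90 days) ✓; rating 3 ≥ 3 ✓; site Portland ✗ (not Tulsa) → not eligible.
401(k) Plan — service 39 weeks ≥ 6 months (≈180 days) ✓; dept Design ✗ → not eligible.
Health Insurance — status full-time ✓; service 39 weeks < 12 months (≈360 days) ✗ → not eligible.
Paid Sabbatical — status full-time ✓; service 39 weeks < 24 months (≈720 days) ✗ → not eligible.
Transit Subsidy — status full-time ✗ (requires part-time or temporary) → not eligible.

Education Assistance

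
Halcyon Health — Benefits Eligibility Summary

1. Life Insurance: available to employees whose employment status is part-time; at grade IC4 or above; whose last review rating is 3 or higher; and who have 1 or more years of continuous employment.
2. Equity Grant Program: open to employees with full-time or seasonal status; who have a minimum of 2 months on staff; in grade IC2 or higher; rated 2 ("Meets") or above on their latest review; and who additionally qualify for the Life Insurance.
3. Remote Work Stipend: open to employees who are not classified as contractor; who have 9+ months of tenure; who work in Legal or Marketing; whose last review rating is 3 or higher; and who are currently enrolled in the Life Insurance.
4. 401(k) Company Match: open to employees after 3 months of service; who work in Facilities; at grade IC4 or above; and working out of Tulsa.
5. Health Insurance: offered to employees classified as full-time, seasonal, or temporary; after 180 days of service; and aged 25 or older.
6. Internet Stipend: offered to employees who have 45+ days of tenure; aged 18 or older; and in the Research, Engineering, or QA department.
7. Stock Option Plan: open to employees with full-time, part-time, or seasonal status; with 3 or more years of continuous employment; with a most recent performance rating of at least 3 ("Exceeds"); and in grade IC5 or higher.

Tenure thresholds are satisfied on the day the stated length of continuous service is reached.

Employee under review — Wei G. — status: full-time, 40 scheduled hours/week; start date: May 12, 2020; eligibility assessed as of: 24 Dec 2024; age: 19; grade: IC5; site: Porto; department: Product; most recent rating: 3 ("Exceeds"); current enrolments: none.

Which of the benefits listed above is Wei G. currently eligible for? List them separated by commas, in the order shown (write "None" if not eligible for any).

Stock Option Plan

Service from May 12, 2020 to 24 Dec 2024: 1687 days.
Life Insurance — status full-time ✗ (requires part-time) → not eligible.
Equity Grant Program — status full-time ✓; service 1687 days ≥ 2 months (≈60 days) ✓; grade IC5 ≥ IC2 ✓; rating 3 ≥ 2 ✓; not eligible for Life Insurance ✗ → not eligible.
Remote Work Stipend — status full-time ✓ (not excluded); service 1687 days ≥ 9 months (≈270 days) ✓; dept Product ✗ → not eligible.
401(k) Company Match — service 1687 days ≥ 3 months (≈90 days) ✓; dept Product ✗ → not eligible.
Health Insurance — status full-time ✓; service 1687 days ≥ 180 days ✓; age 19 < 25 ✗ → not eligible.
Internet Stipend — service 1687 days ≥ 45 days ✓; age 19 ≥ 18 ✓; dept Product ✗ → not eligible.
Stock Option Plan — status full-time ✓; service 1687 days ≥ 3 years (≈1095 days) ✓; rating 3 ≥ 3 ✓; grade IC5 ≥ IC5 ✓ → eligible.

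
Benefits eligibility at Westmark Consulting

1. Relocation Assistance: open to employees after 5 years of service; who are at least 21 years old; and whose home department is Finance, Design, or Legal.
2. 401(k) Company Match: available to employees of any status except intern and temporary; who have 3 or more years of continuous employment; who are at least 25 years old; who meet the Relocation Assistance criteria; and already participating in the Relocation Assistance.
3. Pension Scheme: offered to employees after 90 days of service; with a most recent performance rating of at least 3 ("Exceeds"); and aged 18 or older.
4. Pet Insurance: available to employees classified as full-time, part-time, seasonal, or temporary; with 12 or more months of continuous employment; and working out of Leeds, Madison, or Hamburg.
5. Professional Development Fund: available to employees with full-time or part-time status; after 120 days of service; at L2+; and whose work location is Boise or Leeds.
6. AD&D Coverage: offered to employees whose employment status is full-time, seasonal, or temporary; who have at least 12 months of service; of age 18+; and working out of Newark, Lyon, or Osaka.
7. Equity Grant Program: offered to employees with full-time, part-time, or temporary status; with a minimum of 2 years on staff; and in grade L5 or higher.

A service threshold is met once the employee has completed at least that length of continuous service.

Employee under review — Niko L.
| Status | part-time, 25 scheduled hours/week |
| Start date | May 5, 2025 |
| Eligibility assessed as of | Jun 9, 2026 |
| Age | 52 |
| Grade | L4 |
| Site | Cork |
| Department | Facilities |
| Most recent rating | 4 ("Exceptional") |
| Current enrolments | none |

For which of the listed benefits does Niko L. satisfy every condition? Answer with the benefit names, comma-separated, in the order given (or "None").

Pension Scheme

Service from May 5, 2025 to Jun 9, 2026: 400 days.
Relocation Assistance — service 400 days < 5 years (≈1825 days) ✗ → not eligible.
401(k) Company Match — status part-time ✓ (not excluded); service 400 days < 3 years (≈1095 days) ✗ → not eligible.
Pension Scheme — service 400 days ≥ 90 days ✓; rating 4 ≥ 3 ✓; age 52 ≥ 18 ✓ → eligible.
Pet Insurance — status part-time ✓; service 400 days ≥ 12 months (≈360 days) ✓; site Cork ✗ (not Leeds, Madison, or Hamburg) → not eligible.
Professional Development Fund — status part-time ✓; service 400 days ≥ 120 days ✓; grade L4 ≥ L2 ✓; site Cork ✗ (not Boise or Leeds) → not eligible.
AD&D Coverage — status part-time ✗ (requires full-time, seasonal, or temporary) → not eligible.
Equity Grant Program — status part-time ✓; service 400 days < 2 years (≈730 days) ✗ → not eligible.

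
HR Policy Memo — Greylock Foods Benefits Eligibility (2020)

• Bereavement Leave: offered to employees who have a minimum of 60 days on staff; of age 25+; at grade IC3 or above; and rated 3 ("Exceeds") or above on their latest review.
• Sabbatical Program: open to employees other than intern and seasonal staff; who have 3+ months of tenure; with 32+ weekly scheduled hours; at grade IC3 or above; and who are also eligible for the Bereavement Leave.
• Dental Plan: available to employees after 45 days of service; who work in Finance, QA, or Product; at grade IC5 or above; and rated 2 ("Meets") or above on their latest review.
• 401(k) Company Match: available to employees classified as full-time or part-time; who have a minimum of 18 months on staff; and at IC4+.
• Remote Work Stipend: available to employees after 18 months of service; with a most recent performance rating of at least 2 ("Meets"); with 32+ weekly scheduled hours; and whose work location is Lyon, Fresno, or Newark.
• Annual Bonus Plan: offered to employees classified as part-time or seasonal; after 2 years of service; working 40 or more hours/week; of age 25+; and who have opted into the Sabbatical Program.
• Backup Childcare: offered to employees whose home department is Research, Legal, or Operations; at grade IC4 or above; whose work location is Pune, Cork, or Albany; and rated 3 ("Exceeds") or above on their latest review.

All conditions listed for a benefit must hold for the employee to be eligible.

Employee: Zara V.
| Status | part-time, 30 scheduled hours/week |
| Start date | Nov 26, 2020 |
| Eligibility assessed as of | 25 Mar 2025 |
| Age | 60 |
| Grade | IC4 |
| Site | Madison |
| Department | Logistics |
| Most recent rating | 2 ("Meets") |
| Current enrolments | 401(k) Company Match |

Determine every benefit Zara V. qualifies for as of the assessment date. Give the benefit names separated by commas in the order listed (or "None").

401(k) Company Match

Service from Nov 26, 2020 to 25 Mar 2025: 1580 days.
Bereavement Leave — service 1580 days ≥ 60 days ✓; age 60 ≥ 25 ✓; grade IC4 ≥ IC3 ✓; rating 2 < 3 ✗ → not eligible.
Sabbatical Program — status part-time ✓ (not excluded); service 1580 days ≥ 3 months (≈90 days) ✓; 30 hrs/wk < 32 ✗ → not eligible.
Dental Plan — service 1580 days ≥ 45 days ✓; dept Logistics ✗ → not eligible.
401(k) Company Match — status part-time ✓; service 1580 days ≥ 18 months (≈540 days) ✓; grade IC4 ≥ IC4 ✓ → eligible.
Remote Work Stipend — service 1580 days ≥ 18 months (≈540 days) ✓; rating 2 ≥ 2 ✓; 30 hrs/wk < 32 ✗ → not eligible.
Annual Bonus Plan — status part-time ✓; service 1580 days ≥ 2 years (≈730 days) ✓; 30 hrs/wk < 40 ✗ → not eligible.
Backup Childcare — dept Logistics ✗ → not eligible.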